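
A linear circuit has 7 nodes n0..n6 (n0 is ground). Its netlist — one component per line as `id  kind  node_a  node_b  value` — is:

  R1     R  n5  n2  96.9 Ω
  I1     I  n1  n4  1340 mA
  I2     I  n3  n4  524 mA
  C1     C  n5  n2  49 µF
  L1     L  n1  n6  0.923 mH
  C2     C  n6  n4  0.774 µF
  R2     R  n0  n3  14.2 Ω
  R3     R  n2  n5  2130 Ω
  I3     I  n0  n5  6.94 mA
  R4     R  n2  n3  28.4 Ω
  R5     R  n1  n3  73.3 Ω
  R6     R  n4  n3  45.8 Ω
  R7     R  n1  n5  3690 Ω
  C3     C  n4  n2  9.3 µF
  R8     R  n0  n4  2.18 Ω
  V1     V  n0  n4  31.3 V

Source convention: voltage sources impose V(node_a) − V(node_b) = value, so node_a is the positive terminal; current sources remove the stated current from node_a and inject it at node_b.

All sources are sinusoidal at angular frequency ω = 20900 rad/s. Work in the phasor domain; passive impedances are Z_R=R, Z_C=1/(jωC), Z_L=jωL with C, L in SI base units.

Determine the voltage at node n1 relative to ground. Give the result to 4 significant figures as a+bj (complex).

-52.28+38.69j V

Apply KCL at each of the 6 non-ground nodes and solve the resulting linear system.
Node n1: branches {I1, L1, R5, R7} → V_1 = -52.28+38.69j
Node n2: branches {R1, C1, R3, R4, C3} → V_2 = -30.34-1.664j
Node n3: branches {I2, R2, R4, R5, R6} → V_3 = -21.18+3.325j
Node n4: branches {I1, I2, C2, R6, C3, R8, V1} → V_4 = -31.30+0.000j
Node n5: branches {R1, C1, R3, I3, R7} → V_5 = -30.33-1.665j
Node n6: branches {L1, C2} → V_6 = -61.80+56.24j
Source currents: i(V1)=-15.86+0.2342j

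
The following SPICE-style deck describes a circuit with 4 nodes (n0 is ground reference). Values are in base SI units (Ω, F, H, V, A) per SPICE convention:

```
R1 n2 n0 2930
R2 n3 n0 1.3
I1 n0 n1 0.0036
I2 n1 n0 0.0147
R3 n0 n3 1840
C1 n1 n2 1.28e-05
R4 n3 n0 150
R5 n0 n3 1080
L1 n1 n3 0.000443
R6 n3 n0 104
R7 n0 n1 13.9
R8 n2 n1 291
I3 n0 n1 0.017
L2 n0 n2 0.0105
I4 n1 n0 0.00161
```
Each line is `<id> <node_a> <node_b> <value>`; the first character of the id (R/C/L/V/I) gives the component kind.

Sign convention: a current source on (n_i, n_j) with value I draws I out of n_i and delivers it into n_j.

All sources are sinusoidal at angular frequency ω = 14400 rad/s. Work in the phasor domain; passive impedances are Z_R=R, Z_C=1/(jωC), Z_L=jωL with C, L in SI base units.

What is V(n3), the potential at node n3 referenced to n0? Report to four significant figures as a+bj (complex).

Element admittances at ω=14400 rad/s:
  Y(R1) = 0.0003413+0.000j S between n2,n0
  Y(R2) = 0.7692+0.000j S between n3,n0
  I1: injects 0.0036 A into n1 (from n0)
  I2: injects 0.0147 A into n0 (from n1)
  Y(R3) = 0.0005435+0.000j S between n0,n3
  Y(C1) = 0.000+0.1843j S between n1,n2
  Y(R4) = 0.006667+0.000j S between n3,n0
  Y(R5) = 0.0009259+0.000j S between n0,n3
  Y(L1) = 0.000-0.1568j S between n1,n3
  Y(R6) = 0.009615+0.000j S between n3,n0
  Y(R7) = 0.07194+0.000j S between n0,n1
  Y(R8) = 0.003436+0.000j S between n2,n1
  I3: injects 0.017 A into n1 (from n0)
  Y(L2) = 0.000-0.006614j S between n0,n2
  I4: injects 0.00161 A into n0 (from n1)
Assemble and solve the 3×3 MNA system:
  V(n1)=0.01243+0.01914j  V(n2)=0.01284+0.01989j  V(n3)=0.004142-0.001651j

0.004142-0.001651j V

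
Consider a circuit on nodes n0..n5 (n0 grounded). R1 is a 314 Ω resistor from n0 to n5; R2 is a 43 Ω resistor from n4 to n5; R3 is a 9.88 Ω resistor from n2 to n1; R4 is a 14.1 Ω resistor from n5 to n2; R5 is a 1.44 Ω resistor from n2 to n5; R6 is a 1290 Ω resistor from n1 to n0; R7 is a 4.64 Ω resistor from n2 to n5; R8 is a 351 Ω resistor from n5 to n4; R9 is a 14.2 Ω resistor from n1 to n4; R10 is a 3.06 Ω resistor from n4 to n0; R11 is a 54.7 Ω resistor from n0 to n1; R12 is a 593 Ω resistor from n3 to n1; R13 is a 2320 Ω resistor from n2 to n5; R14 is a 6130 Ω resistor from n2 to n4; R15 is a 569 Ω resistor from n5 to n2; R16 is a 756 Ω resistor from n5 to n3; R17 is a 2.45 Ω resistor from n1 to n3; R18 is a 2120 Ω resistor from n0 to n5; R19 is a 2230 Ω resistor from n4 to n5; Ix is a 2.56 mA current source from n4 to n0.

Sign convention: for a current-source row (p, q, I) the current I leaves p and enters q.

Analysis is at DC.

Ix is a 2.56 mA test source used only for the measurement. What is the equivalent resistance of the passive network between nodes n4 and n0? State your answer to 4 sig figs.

R_eq = 2.897 Ω

MNA unknowns: 5 node voltages V₁..V_5
R1: Y=0.003185 on G[0,5]
R2: Y=0.02326 on G[4,5]
R3: Y=0.1012 on G[2,1]
R4: Y=0.07092 on G[5,2]
R5: Y=0.6944 on G[2,5]
R6: Y=0.0007752 on G[1,0]
R7: Y=0.2155 on G[2,5]
R8: Y=0.002849 on G[5,4]
R9: Y=0.07042 on G[1,4]
R10: Y=0.3268 on G[4,0]
R11: Y=0.01828 on G[0,1]
R12: Y=0.001686 on G[3,1]
R13: Y=0.0004310 on G[2,5]
R14: Y=0.0001631 on G[2,4]
R15: Y=0.001757 on G[5,2]
R16: Y=0.001323 on G[5,3]
R17: Y=0.4082 on G[1,3]
R18: Y=0.0004717 on G[0,5]
R19: Y=0.0004484 on G[4,5]
Ix: z[4]−=0.00256, z[0]+=0.00256
solve → V1=-0.005977, V2=-0.006099, V3=-0.005978, V4=-0.007417, V5=-0.006111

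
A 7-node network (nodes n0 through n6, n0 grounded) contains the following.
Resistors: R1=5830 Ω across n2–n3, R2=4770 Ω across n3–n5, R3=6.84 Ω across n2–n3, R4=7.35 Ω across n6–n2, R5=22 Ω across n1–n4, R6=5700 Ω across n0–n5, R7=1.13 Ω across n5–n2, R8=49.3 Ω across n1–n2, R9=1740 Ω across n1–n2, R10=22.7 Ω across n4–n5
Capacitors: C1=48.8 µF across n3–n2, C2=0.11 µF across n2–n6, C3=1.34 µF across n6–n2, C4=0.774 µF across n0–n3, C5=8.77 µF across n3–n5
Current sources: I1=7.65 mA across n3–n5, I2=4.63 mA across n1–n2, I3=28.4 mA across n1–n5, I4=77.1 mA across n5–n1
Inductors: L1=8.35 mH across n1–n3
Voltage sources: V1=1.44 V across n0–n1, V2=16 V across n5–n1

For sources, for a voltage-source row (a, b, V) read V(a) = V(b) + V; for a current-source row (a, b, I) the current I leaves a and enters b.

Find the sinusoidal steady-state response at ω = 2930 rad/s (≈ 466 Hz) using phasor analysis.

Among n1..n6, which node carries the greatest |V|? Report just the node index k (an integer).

MNA unknowns: 6 node voltages V₁..V_6 plus 2 source currents (V1, V2)
R1: Y=0.0001715+0.000j on G[2,3]
R2: Y=0.0002096+0.000j on G[3,5]
C1: Y=0.000+0.1430j on G[3,2]
I1: z[3]−=0.00765, z[5]+=0.00765
R3: Y=0.1462+0.000j on G[2,3]
R4: Y=0.1361+0.000j on G[6,2]
C2: Y=0.000+0.0003223j on G[2,6]
R5: Y=0.04545+0.000j on G[1,4]
R6: Y=0.0001754+0.000j on G[0,5]
I2: z[1]−=0.00463, z[2]+=0.00463
R7: Y=0.8850+0.000j on G[5,2]
L1: Y=0.000-0.04087j on G[1,3]
C3: Y=0.000+0.003926j on G[6,2]
R8: Y=0.02028+0.000j on G[1,2]
I3: z[1]−=0.0284, z[5]+=0.0284
C4: Y=0.000+0.002268j on G[0,3]
I4: z[5]−=0.0771, z[1]+=0.0771
C5: Y=0.000+0.02570j on G[3,5]
R9: Y=0.0005747+0.000j on G[1,2]
R10: Y=0.04405+0.000j on G[4,5]
V1: row V0−V1=1.44, i_V1 at 0,1
V2: row V5−V1=16, i_V2 at 5,1
solve → V1=-1.440+0.000j, V2=14.14+0.7077j, V3=16.16+3.113j, V4=6.435+0.000j, V5=14.56+0.000j, V6=14.14+0.7077j
aux → i_V1=-0.004506+0.03666j, i_V2=-0.8498+0.6681j

3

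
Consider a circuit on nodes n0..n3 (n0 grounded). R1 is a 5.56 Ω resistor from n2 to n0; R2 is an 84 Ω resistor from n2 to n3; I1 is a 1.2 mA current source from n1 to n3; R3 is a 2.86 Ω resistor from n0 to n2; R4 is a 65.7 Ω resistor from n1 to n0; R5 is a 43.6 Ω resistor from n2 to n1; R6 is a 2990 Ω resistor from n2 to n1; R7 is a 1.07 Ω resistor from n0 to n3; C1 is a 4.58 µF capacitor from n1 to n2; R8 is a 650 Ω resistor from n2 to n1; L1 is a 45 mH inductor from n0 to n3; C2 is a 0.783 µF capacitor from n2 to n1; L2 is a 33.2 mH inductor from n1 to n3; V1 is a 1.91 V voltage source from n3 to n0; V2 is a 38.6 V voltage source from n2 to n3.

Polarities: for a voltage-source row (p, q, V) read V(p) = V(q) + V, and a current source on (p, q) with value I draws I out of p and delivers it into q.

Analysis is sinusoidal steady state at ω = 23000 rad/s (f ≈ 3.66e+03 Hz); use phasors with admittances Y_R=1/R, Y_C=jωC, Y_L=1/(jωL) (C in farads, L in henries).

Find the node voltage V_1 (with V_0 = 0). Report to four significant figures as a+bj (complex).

39.38+4.693j V

MNA unknowns: 3 node voltages V₁..V_3 plus 2 source currents (V1, V2)
R1: Y=0.1799+0.000j on G[2,0]
R2: Y=0.01190+0.000j on G[2,3]
I1: z[1]−=0.0012, z[3]+=0.0012
R3: Y=0.3497+0.000j on G[0,2]
R4: Y=0.01522+0.000j on G[1,0]
R5: Y=0.02294+0.000j on G[2,1]
R6: Y=0.0003344+0.000j on G[2,1]
R7: Y=0.9346+0.000j on G[0,3]
C1: Y=0.000+0.1053j on G[1,2]
R8: Y=0.001538+0.000j on G[2,1]
L1: Y=0.000-0.0009662j on G[0,3]
C2: Y=0.000+0.01801j on G[2,1]
L2: Y=0.000-0.001310j on G[1,3]
V1: row V3−V0=1.91, i_V1 at 3,0
V2: row V2−V3=38.6, i_V2 at 2,3
solve → V1=39.38+4.693j, V2=40.51+0.000j, V3=1.910+0.000j
aux → i_V1=-23.83-0.06959j, i_V2=-22.52-0.02236j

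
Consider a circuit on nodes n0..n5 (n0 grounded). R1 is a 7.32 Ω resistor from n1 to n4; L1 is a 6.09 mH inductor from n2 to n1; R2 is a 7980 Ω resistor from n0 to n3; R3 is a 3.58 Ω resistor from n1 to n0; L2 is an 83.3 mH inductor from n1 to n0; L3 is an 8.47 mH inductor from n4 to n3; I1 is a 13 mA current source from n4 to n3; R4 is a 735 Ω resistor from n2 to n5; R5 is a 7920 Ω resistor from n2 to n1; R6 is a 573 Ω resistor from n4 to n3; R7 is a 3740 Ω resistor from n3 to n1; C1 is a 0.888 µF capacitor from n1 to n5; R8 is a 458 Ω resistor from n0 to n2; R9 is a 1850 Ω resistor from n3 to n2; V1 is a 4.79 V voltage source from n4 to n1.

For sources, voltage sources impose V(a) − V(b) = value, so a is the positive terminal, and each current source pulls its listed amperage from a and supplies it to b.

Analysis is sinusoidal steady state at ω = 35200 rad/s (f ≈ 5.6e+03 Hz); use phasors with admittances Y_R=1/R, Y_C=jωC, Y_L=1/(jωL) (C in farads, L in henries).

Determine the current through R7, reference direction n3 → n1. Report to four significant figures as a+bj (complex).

0.001605+0.0004319j A

Element admittances at ω=35200 rad/s:
  Y(R1) = 0.1366+0.000j S between n1,n4
  Y(L1) = 0.000-0.004665j S between n2,n1
  Y(R2) = 0.0001253+0.000j S between n0,n3
  Y(R3) = 0.2793+0.000j S between n1,n0
  Y(L2) = 0.000-0.0003410j S between n1,n0
  Y(L3) = 0.000-0.003354j S between n4,n3
  I1: injects 0.013 A into n3 (from n4)
  Y(R4) = 0.001361+0.000j S between n2,n5
  Y(R5) = 0.0001263+0.000j S between n2,n1
  Y(R6) = 0.001745+0.000j S between n4,n3
  Y(R7) = 0.0002674+0.000j S between n3,n1
  Y(C1) = 0.000+0.03126j S between n1,n5
  Y(R8) = 0.002183+0.000j S between n0,n2
  Y(R9) = 0.0005405+0.000j S between n3,n2
  V1: constraint V(n4)−V(n1) = 4.79
Assemble and solve the 6×6 MNA system:
  V(n1)=-0.004583-0.004450j  V(n2)=0.2428+0.4761j  V(n3)=5.998+1.611j  V(n4)=4.785-0.004450j  V(n5)=0.01676-0.01429j
  i(V1)=-0.6598-0.001247j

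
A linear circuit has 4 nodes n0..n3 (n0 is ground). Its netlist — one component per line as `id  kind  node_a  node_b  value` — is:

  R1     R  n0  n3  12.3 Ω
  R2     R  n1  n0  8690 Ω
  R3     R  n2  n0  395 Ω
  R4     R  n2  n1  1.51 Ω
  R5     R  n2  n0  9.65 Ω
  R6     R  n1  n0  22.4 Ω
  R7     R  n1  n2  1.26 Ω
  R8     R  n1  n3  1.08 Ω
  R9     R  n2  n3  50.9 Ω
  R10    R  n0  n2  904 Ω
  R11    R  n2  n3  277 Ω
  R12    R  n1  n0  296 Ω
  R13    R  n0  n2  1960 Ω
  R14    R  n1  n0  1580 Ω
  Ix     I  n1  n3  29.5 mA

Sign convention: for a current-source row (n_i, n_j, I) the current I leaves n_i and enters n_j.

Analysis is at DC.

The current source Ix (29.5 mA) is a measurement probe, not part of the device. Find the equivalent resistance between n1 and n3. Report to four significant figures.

Element admittances at DC:
  Y(R1) = 0.08130 S between n0,n3
  Y(R2) = 0.0001151 S between n1,n0
  Y(R3) = 0.002532 S between n2,n0
  Y(R4) = 0.6623 S between n2,n1
  Y(R5) = 0.1036 S between n2,n0
  Y(R6) = 0.04464 S between n1,n0
  Y(R7) = 0.7937 S between n1,n2
  Y(R8) = 0.9259 S between n1,n3
  Y(R9) = 0.01965 S between n2,n3
  Y(R10) = 0.001106 S between n0,n2
  Y(R11) = 0.003610 S between n2,n3
  Y(R12) = 0.003378 S between n1,n0
  Y(R13) = 0.0005102 S between n0,n2
  Y(R14) = 0.0006329 S between n1,n0
  Ix: injects 0.0295 A into n3 (from n1)
Assemble and solve the 3×3 MNA system:
  V(n1)=-0.01060  V(n2)=-0.009450  V(n3)=0.01889

R_eq = 0.9997 Ω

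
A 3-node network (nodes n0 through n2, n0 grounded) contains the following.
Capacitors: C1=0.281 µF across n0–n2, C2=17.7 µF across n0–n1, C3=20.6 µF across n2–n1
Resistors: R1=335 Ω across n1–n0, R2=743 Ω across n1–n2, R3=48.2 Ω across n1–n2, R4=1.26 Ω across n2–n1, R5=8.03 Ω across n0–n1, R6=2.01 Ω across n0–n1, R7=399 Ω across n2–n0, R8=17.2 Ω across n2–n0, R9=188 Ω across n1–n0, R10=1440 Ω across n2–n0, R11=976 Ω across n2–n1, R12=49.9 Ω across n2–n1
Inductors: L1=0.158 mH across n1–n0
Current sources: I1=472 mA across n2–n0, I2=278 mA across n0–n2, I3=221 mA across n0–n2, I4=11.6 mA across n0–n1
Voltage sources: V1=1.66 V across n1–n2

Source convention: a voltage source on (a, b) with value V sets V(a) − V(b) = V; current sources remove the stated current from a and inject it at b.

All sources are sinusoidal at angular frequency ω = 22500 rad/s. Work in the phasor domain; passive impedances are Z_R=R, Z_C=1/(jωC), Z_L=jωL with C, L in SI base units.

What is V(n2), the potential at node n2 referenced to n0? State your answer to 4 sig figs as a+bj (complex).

MNA unknowns: 2 node voltages V₁..V_2 plus 1 source current (V1)
C1: Y=0.000+0.006322j on G[0,2]
R1: Y=0.002985+0.000j on G[1,0]
L1: Y=0.000-0.2813j on G[1,0]
R2: Y=0.001346+0.000j on G[1,2]
R3: Y=0.02075+0.000j on G[1,2]
I1: z[2]−=0.472, z[0]+=0.472
C2: Y=0.000+0.3982j on G[0,1]
R4: Y=0.7937+0.000j on G[2,1]
R5: Y=0.1245+0.000j on G[0,1]
I2: z[0]−=0.278, z[2]+=0.278
R6: Y=0.4975+0.000j on G[0,1]
R7: Y=0.002506+0.000j on G[2,0]
R8: Y=0.05814+0.000j on G[2,0]
R9: Y=0.005319+0.000j on G[1,0]
I3: z[0]−=0.221, z[2]+=0.221
R10: Y=0.0006944+0.000j on G[2,0]
C3: Y=0.000+0.4635j on G[2,1]
I4: z[0]−=0.0116, z[1]+=0.0116
R11: Y=0.001025+0.000j on G[2,1]
R12: Y=0.02004+0.000j on G[2,1]
V1: row V1−V2=1.66, i_V1 at 1,2
solve → V1=0.1994-0.02036j, V2=-1.461-0.02036j
aux → i_V1=-1.506-0.7799j

-1.461-0.02036j V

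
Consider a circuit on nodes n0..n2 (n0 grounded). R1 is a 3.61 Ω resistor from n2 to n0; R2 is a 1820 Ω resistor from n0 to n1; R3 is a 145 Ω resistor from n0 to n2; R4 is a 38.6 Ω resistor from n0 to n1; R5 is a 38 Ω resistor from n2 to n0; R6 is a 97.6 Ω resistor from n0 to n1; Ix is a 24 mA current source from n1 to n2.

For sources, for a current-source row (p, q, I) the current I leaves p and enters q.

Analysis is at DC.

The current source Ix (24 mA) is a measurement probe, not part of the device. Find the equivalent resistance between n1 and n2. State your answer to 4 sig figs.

Element admittances at DC:
  Y(R1) = 0.2770 S between n2,n0
  Y(R2) = 0.0005495 S between n0,n1
  Y(R3) = 0.006897 S between n0,n2
  Y(R4) = 0.02591 S between n0,n1
  Y(R5) = 0.02632 S between n2,n0
  Y(R6) = 0.01025 S between n0,n1
  Ix: injects 0.024 A into n2 (from n1)
Assemble and solve the 2×2 MNA system:
  V(n1)=-0.6539  V(n2)=0.07736

R_eq = 30.47 Ω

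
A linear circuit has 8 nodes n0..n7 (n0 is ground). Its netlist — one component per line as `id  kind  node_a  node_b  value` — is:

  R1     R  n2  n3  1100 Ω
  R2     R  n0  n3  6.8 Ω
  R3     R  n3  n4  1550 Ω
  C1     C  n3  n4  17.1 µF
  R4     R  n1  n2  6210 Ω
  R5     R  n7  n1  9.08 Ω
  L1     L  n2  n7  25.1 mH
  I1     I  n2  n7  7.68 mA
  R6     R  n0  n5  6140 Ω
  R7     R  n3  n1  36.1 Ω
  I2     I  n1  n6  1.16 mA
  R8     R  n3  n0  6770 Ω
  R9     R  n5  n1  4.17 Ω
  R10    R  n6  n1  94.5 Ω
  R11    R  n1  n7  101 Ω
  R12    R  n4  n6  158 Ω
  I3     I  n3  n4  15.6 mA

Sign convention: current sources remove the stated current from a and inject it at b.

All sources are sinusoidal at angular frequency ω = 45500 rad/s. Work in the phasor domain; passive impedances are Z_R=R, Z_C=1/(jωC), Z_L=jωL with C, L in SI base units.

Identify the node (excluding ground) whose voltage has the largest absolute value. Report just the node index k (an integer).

2

Apply KCL at each of the 7 non-ground nodes and solve the resulting linear system.
Node n1: branches {R4, R5, R7, I2, R9, R10, R11} → V_1 = 0.1056+0.09779j
Node n2: branches {R1, R4, L1, I1} → V_2 = -4.176-3.519j
Node n3: branches {R1, R2, R3, C1, R7, R8, I3} → V_3 = -0.0001168-0.0001081j
Node n4: branches {R3, C1, R12, I3} → V_4 = 0.0005067-0.02125j
Node n5: branches {R6, R9} → V_5 = 0.1055+0.09772j
Node n6: branches {I2, R10, R12} → V_6 = 0.1349+0.05324j
Node n7: branches {R5, L1, I1, R11} → V_7 = 0.1430+0.1293j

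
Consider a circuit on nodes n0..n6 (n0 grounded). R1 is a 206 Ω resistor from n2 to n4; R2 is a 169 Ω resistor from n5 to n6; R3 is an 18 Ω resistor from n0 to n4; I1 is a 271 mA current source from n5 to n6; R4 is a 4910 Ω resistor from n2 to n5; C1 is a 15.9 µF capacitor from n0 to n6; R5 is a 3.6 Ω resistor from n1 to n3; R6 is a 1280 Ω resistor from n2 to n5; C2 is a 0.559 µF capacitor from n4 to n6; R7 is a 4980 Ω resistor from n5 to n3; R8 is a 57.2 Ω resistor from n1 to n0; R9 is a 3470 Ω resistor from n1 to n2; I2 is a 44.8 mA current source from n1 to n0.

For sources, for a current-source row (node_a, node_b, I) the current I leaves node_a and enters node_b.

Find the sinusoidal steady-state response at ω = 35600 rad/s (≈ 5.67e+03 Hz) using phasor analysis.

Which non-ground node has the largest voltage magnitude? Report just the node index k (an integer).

Apply KCL at each of the 6 non-ground nodes and solve the resulting linear system.
Node n1: branches {R5, R8, R9, I2} → V_1 = -3.040+0.001578j
Node n2: branches {R1, R4, R6, R9} → V_2 = -6.820+0.1221j
Node n3: branches {R5, R7} → V_3 = -3.066+0.001552j
Node n4: branches {R1, R3, C2} → V_4 = -0.4748+0.1610j
Node n5: branches {R2, I1, R4, R6, R7} → V_5 = -39.20-0.03412j
Node n6: branches {R2, I1, C1, C2} → V_6 = -0.01585-0.06134j

5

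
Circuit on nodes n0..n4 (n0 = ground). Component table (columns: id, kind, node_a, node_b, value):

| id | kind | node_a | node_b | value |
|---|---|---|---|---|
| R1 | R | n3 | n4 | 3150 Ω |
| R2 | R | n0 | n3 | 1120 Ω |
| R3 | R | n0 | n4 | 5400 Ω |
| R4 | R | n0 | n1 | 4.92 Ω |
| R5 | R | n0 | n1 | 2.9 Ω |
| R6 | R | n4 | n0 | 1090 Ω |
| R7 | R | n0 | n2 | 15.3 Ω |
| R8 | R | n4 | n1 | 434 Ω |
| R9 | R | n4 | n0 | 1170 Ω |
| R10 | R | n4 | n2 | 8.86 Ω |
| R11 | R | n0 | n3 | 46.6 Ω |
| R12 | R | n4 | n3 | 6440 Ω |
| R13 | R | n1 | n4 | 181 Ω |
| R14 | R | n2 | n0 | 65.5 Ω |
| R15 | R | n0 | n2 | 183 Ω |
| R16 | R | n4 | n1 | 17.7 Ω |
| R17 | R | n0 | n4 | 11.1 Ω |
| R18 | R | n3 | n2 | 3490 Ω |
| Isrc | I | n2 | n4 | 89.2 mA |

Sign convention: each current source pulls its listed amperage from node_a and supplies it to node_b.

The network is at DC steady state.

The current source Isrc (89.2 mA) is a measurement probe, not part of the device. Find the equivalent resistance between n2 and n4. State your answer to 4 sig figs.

Element admittances at DC:
  Y(R1) = 0.0003175 S between n3,n4
  Y(R2) = 0.0008929 S between n0,n3
  Y(R3) = 0.0001852 S between n0,n4
  Y(R4) = 0.2033 S between n0,n1
  Y(R5) = 0.3448 S between n0,n1
  Y(R6) = 0.0009174 S between n4,n0
  Y(R7) = 0.06536 S between n0,n2
  Y(R8) = 0.002304 S between n4,n1
  Y(R9) = 0.0008547 S between n4,n0
  Y(R10) = 0.1129 S between n4,n2
  Y(R11) = 0.02146 S between n0,n3
  Y(R12) = 0.0001553 S between n4,n3
  Y(R13) = 0.005525 S between n1,n4
  Y(R14) = 0.01527 S between n2,n0
  Y(R15) = 0.005464 S between n0,n2
  Y(R16) = 0.05650 S between n4,n1
  Y(R17) = 0.09009 S between n0,n4
  Y(R18) = 0.0002865 S between n3,n2
  Isrc: injects 0.0892 A into n4 (from n2)
Assemble and solve the 4×4 MNA system:
  V(n1)=0.02041  V(n2)=-0.3376  V(n3)=-0.0002114  V(n4)=0.1943

R_eq = 5.963 Ω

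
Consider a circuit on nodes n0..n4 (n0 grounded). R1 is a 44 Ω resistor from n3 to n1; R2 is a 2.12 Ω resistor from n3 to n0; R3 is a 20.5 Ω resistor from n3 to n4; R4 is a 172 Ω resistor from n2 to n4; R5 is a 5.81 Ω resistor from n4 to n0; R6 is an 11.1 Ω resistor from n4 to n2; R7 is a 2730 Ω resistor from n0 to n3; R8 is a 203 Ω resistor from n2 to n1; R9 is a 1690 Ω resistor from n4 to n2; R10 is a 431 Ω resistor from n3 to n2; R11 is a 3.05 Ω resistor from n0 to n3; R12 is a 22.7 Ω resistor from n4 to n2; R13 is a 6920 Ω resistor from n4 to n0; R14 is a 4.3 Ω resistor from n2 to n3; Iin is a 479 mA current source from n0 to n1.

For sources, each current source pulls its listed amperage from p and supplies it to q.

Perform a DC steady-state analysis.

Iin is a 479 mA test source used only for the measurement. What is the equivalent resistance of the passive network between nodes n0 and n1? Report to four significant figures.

R_eq = 37.32 Ω

Element admittances at DC:
  Y(R1) = 0.02273 S between n3,n1
  Y(R2) = 0.4717 S between n3,n0
  Y(R3) = 0.04878 S between n3,n4
  Y(R4) = 0.005814 S between n2,n4
  Y(R5) = 0.1721 S between n4,n0
  Y(R6) = 0.09009 S between n4,n2
  Y(R7) = 0.0003663 S between n0,n3
  Y(R8) = 0.004926 S between n2,n1
  Y(R9) = 0.0005917 S between n4,n2
  Y(R10) = 0.002320 S between n3,n2
  Y(R11) = 0.3279 S between n0,n3
  Y(R12) = 0.04405 S between n4,n2
  Y(R13) = 0.0001445 S between n4,n0
  Y(R14) = 0.2326 S between n2,n3
  Iin: injects 0.479 A into n1 (from n0)
Assemble and solve the 4×4 MNA system:
  V(n1)=17.88  V(n2)=0.6807  V(n3)=0.5265  V(n4)=0.3356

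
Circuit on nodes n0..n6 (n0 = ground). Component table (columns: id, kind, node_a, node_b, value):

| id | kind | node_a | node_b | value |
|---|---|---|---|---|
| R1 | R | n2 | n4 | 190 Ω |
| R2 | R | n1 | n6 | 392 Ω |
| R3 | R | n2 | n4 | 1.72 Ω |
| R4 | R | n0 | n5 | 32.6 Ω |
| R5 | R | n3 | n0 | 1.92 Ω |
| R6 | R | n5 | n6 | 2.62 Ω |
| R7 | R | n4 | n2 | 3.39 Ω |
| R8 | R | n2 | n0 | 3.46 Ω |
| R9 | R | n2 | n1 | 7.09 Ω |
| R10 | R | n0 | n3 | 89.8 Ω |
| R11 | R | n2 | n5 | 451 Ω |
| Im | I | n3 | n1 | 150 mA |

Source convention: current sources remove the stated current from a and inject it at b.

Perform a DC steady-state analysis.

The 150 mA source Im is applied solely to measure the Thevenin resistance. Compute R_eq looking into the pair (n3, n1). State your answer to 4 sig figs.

MNA unknowns: 6 node voltages V₁..V_6
R1: Y=0.005263 on G[2,4]
R2: Y=0.002551 on G[1,6]
R3: Y=0.5814 on G[2,4]
R4: Y=0.03067 on G[0,5]
R5: Y=0.5208 on G[3,0]
R6: Y=0.3817 on G[5,6]
R7: Y=0.2950 on G[4,2]
R8: Y=0.2890 on G[2,0]
R9: Y=0.1410 on G[2,1]
R10: Y=0.01114 on G[0,3]
R11: Y=0.002217 on G[2,5]
Im: z[3]−=0.15, z[1]+=0.15
solve → V1=1.542, V2=0.5039, V3=-0.2820, V4=0.5039, V5=0.1419, V6=0.1512

R_eq = 12.16 Ω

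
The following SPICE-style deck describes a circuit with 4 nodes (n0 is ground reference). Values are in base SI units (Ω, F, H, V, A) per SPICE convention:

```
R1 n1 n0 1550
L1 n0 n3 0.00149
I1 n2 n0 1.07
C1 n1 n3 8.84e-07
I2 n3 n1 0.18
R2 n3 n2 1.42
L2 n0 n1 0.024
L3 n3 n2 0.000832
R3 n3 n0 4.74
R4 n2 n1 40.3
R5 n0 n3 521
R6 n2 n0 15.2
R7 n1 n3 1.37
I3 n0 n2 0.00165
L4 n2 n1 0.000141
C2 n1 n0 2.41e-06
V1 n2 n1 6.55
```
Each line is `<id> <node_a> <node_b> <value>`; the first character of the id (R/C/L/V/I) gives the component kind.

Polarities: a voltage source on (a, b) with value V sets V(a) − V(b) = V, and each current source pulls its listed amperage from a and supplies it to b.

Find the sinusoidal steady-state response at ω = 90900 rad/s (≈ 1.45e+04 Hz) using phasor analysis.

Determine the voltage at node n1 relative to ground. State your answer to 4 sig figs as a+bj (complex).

-4.669+4.174j V

Apply KCL at each of the 3 non-ground nodes and solve the resulting linear system.
Node n1: branches {R1, C1, I2, L2, R4, R7, L4, C2, V1} → V_1 = -4.669+4.174j
Node n2: branches {I1, R2, L3, R4, R6, I3, L4, V1} → V_2 = 1.881+4.174j
Node n3: branches {L1, C1, I2, R2, L3, R3, R5, R7} → V_3 = -1.419+3.443j
Source currents: i(V1)=-3.689-0.2346j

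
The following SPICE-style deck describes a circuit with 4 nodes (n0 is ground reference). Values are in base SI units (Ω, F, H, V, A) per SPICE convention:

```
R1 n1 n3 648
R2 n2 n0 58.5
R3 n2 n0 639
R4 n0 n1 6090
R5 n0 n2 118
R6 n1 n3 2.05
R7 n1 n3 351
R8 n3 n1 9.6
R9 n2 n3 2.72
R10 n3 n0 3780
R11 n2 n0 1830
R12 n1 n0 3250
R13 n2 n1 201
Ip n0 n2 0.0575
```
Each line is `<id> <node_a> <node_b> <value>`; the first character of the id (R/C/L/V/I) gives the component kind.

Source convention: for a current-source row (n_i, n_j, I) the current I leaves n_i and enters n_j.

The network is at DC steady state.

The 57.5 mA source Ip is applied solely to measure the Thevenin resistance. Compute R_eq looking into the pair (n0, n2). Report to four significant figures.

R_eq = 35.19 Ω

MNA unknowns: 3 node voltages V₁..V_3
R1: Y=0.001543 on G[1,3]
R2: Y=0.01709 on G[2,0]
R3: Y=0.001565 on G[2,0]
R4: Y=0.0001642 on G[0,1]
R5: Y=0.008475 on G[0,2]
R6: Y=0.4878 on G[1,3]
R7: Y=0.002849 on G[1,3]
R8: Y=0.1042 on G[3,1]
R9: Y=0.3676 on G[2,3]
R10: Y=0.0002646 on G[3,0]
R11: Y=0.0005464 on G[2,0]
R12: Y=0.0003077 on G[1,0]
R13: Y=0.004975 on G[2,1]
Ip: z[0]−=0.0575, z[2]+=0.0575
solve → V1=2.018, V2=2.024, V3=2.020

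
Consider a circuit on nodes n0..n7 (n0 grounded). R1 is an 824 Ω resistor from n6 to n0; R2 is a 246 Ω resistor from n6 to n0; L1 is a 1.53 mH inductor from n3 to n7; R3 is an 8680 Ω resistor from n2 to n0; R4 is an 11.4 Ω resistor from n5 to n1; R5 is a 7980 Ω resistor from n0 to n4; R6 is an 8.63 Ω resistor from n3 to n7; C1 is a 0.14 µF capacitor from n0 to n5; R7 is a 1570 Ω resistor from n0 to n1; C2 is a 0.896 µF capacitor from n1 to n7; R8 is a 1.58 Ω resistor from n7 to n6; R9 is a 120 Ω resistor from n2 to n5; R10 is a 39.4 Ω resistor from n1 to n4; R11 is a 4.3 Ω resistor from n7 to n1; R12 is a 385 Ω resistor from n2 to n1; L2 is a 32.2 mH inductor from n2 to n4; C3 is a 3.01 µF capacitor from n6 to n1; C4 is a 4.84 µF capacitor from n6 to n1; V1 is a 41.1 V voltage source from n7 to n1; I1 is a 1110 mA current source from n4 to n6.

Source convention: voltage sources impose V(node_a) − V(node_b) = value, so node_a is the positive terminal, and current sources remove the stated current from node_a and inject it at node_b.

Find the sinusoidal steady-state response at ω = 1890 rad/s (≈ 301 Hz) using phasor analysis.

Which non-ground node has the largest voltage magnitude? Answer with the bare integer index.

4

Apply KCL at each of the 7 non-ground nodes and solve the resulting linear system.
Node n1: branches {R4, R7, C2, R10, R11, R12, C3, C4, V1} → V_1 = -35.38+2.363j
Node n2: branches {R3, R9, R12, L2} → V_2 = -60.94+13.99j
Node n3: branches {L1, R6} → V_3 = 5.724+2.363j
Node n4: branches {R5, R10, L2, I1} → V_4 = -68.21-2.330j
Node n5: branches {R4, C1, R9} → V_5 = -37.58+3.475j
Node n6: branches {R1, R2, R8, C3, C4, I1} → V_6 = 7.392+1.349j
Node n7: branches {L1, R6, C2, R8, R11, V1} → V_7 = 5.724+2.363j
Source currents: i(V1)=-8.502-0.7113j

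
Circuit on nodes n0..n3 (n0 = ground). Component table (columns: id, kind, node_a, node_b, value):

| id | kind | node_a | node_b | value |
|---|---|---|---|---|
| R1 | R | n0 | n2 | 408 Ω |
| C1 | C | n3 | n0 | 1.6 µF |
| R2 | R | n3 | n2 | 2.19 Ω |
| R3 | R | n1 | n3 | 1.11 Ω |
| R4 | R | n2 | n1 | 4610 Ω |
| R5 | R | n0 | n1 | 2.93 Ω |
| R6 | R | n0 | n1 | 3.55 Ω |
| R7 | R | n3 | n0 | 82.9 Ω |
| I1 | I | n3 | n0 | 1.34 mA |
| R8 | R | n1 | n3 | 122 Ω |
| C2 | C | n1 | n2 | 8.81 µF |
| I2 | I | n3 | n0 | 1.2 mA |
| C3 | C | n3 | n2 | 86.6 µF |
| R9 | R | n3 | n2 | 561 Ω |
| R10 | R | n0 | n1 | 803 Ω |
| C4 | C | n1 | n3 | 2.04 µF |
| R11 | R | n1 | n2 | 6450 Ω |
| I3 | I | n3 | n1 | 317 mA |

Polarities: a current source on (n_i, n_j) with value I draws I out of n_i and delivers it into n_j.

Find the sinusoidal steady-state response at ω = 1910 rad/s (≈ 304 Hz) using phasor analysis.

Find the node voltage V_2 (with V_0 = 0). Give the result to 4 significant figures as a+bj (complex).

-0.3352+0.02013j V

Apply KCL at each of the 3 non-ground nodes and solve the resulting linear system.
Node n1: branches {R3, R4, R5, R6, R8, C2, R10, C4, R11, I3} → V_1 = 0.003898+0.001398j
Node n2: branches {R1, R2, R4, C2, C3, R9, R11} → V_2 = -0.3352+0.02013j
Node n3: branches {C1, R2, R3, R7, I1, R8, I2, C3, R9, C4, I3} → V_3 = -0.3416+0.01011j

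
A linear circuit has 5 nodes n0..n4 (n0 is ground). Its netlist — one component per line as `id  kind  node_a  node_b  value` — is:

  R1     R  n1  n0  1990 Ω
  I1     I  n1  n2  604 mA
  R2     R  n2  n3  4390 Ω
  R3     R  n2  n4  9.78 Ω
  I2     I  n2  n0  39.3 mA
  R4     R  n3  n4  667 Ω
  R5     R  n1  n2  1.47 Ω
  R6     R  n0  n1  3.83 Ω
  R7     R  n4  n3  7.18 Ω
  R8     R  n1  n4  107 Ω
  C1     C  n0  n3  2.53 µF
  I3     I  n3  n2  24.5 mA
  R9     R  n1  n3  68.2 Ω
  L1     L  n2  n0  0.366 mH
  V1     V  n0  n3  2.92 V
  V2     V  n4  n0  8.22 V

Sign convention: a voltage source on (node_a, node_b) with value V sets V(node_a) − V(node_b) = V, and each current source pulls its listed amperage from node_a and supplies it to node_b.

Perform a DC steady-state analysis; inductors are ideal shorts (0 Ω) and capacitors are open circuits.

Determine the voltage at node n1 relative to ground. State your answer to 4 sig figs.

Element admittances at DC:
  Y(R1) = 0.0005025 S between n1,n0
  I1: injects 0.604 A into n2 (from n1)
  Y(R2) = 0.0002278 S between n2,n3
  Y(R3) = 0.1022 S between n2,n4
  I2: injects 0.0393 A into n0 (from n2)
  Y(R4) = 0.001499 S between n3,n4
  Y(R5) = 0.6803 S between n1,n2
  Y(R6) = 0.2611 S between n0,n1
  Y(R7) = 0.1393 S between n4,n3
  Y(R8) = 0.009346 S between n1,n4
  Y(C1) = 0.000 S between n0,n3
  I3: injects 0.0245 A into n2 (from n3)
  Y(R9) = 0.01466 S between n1,n3
  L1: short n2↔n0 (DC inductor)
  V1: constraint V(n0)−V(n3) = 2.92
  V2: constraint V(n4)−V(n0) = 8.22
Assemble and solve the 7×7 MNA system:
  V(n1)=-0.5901  V(n2)=0.000  V(n3)=-2.920  V(n4)=8.220
  i(L1)=1.028  i(V1)=-1.579  i(V2)=-2.491

-0.5901 V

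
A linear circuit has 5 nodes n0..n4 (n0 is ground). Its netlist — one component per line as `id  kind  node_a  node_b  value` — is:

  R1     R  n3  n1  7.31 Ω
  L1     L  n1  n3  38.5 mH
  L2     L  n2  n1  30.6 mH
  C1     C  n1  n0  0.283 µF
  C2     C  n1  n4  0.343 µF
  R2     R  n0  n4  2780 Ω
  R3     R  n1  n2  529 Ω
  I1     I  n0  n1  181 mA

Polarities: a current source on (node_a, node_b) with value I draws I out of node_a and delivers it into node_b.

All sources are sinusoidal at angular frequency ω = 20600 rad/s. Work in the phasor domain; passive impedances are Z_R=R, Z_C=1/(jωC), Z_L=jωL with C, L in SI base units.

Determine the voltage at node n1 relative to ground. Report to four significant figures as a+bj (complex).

1.892-30.83j V

Element admittances at ω=20600 rad/s:
  Y(R1) = 0.1368+0.000j S between n3,n1
  Y(L1) = 0.000-0.001261j S between n1,n3
  Y(L2) = 0.000-0.001586j S between n2,n1
  Y(C1) = 0.000+0.005830j S between n1,n0
  Y(C2) = 0.000+0.007066j S between n1,n4
  Y(R2) = 0.0003597+0.000j S between n0,n4
  Y(R3) = 0.001890+0.000j S between n1,n2
  I1: injects 0.181 A into n1 (from n0)
Assemble and solve the 4×4 MNA system:
  V(n1)=1.892-30.83j  V(n2)=1.892-30.83j  V(n3)=1.892-30.83j  V(n4)=3.453-30.66j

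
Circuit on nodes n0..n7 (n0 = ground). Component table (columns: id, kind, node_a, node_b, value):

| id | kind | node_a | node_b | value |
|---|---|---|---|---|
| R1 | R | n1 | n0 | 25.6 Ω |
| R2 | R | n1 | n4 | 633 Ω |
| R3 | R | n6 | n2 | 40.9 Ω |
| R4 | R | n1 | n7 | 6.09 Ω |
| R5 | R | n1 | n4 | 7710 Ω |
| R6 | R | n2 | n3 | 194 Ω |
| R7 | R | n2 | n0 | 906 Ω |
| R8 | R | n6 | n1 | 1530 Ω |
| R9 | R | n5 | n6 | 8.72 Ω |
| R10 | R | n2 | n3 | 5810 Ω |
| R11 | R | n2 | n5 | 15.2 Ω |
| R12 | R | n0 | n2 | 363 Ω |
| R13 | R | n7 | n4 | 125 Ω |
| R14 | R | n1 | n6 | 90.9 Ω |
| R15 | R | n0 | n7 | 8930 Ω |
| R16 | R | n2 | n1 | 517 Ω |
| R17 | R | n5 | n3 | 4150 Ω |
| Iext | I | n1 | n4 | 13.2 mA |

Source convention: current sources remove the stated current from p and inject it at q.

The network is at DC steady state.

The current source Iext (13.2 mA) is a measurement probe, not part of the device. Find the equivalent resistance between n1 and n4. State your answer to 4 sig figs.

R_eq = 107.1 Ω

Element admittances at DC:
  Y(R1) = 0.03906 S between n1,n0
  Y(R2) = 0.001580 S between n1,n4
  Y(R3) = 0.02445 S between n6,n2
  Y(R4) = 0.1642 S between n1,n7
  Y(R5) = 0.0001297 S between n1,n4
  Y(R6) = 0.005155 S between n2,n3
  Y(R7) = 0.001104 S between n2,n0
  Y(R8) = 0.0006536 S between n6,n1
  Y(R9) = 0.1147 S between n5,n6
  Y(R10) = 0.0001721 S between n2,n3
  Y(R11) = 0.06579 S between n2,n5
  Y(R12) = 0.002755 S between n0,n2
  Y(R13) = 0.008000 S between n7,n4
  Y(R14) = 0.01100 S between n1,n6
  Y(R15) = 0.0001120 S between n0,n7
  Y(R16) = 0.001934 S between n2,n1
  Y(R17) = 0.0002410 S between n5,n3
  Iext: injects 0.0132 A into n4 (from n1)
Assemble and solve the 7×7 MNA system:
  V(n1)=-0.0001746  V(n2)=-0.0001317  V(n3)=-0.0001319  V(n4)=1.413  V(n5)=-0.0001358  V(n6)=-0.0001381  V(n7)=0.06545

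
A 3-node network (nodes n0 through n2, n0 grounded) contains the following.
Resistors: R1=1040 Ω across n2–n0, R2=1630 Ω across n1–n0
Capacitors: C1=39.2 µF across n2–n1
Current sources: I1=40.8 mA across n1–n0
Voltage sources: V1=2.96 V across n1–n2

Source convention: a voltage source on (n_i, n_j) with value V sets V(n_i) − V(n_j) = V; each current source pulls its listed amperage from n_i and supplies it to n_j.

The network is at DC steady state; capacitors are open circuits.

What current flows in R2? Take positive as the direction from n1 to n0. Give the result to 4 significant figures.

MNA unknowns: 2 node voltages V₁..V_2 plus 1 source current (V1)
R1: Y=0.0009615 on G[2,0]
R2: Y=0.0006135 on G[1,0]
C1: Y=0.000 on G[2,1]
I1: z[1]−=0.0408, z[0]+=0.0408
V1: row V1−V2=2.96, i_V1 at 1,2
solve → V1=-24.10, V2=-27.06
aux → i_V1=-0.02602

-0.01478 A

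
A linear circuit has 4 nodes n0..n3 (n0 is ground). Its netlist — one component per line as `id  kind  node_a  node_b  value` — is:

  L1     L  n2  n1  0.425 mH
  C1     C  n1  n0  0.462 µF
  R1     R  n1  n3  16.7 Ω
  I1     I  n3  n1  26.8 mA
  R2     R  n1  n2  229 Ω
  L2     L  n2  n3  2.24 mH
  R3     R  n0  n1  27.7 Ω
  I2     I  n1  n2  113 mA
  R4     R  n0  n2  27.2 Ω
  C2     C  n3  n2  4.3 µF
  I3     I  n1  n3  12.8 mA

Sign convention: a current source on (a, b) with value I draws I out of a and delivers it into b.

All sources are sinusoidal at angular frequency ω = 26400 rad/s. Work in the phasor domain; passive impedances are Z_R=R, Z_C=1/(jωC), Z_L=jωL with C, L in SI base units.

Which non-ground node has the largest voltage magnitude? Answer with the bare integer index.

Apply KCL at each of the 3 non-ground nodes and solve the resulting linear system.
Node n1: branches {L1, C1, R1, I1, R2, R3, I2, I3} → V_1 = -0.5052-0.2777j
Node n2: branches {L1, R2, L2, I2, R4, C2} → V_2 = 0.4039+0.4403j
Node n3: branches {R1, I1, L2, C2, I3} → V_3 = -0.2348+0.7528j

3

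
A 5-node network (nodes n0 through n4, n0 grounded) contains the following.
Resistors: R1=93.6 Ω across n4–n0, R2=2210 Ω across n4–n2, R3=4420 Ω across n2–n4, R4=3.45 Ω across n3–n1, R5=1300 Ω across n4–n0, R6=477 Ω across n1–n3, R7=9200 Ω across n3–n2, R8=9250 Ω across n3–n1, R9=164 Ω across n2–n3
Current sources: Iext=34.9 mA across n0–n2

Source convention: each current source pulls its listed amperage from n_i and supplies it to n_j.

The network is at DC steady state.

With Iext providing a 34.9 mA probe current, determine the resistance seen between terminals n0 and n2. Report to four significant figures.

Apply KCL at each of the 4 non-ground nodes and solve the resulting linear system.
Node n1: branches {R4, R6, R8} → V_1 = 54.47
Node n2: branches {R2, R3, R7, R9, Iext} → V_2 = 54.47
Node n3: branches {R4, R6, R7, R8, R9} → V_3 = 54.47
Node n4: branches {R1, R2, R3, R5} → V_4 = 3.047

R_eq = 1561. Ω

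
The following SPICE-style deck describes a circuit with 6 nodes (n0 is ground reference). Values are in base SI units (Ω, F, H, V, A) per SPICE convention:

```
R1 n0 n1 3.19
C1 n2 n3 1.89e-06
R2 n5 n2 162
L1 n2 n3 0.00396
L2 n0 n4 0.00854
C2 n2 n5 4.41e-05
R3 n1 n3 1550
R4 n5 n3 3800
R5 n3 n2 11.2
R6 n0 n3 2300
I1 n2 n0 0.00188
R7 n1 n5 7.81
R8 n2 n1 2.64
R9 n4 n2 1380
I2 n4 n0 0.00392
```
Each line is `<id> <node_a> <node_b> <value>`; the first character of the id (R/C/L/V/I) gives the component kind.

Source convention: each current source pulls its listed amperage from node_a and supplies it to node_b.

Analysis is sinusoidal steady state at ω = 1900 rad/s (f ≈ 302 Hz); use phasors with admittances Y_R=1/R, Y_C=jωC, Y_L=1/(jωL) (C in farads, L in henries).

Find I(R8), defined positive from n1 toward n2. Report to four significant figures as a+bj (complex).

Apply KCL at each of the 5 non-ground nodes and solve the resulting linear system.
Node n1: branches {R1, R3, R7, R8} → V_1 = -0.005961-0.0001485j
Node n2: branches {C1, R2, L1, C2, R5, I1, R8, R9} → V_2 = -0.01035+0.0003132j
Node n3: branches {C1, L1, R3, R4, R5, R6} → V_3 = -0.01032+0.0003514j
Node n4: branches {L2, R9, I2} → V_4 = -0.0007529-0.06372j
Node n5: branches {R2, C2, R4, R7} → V_5 = -0.007538-0.001881j

0.001664-0.0001749j A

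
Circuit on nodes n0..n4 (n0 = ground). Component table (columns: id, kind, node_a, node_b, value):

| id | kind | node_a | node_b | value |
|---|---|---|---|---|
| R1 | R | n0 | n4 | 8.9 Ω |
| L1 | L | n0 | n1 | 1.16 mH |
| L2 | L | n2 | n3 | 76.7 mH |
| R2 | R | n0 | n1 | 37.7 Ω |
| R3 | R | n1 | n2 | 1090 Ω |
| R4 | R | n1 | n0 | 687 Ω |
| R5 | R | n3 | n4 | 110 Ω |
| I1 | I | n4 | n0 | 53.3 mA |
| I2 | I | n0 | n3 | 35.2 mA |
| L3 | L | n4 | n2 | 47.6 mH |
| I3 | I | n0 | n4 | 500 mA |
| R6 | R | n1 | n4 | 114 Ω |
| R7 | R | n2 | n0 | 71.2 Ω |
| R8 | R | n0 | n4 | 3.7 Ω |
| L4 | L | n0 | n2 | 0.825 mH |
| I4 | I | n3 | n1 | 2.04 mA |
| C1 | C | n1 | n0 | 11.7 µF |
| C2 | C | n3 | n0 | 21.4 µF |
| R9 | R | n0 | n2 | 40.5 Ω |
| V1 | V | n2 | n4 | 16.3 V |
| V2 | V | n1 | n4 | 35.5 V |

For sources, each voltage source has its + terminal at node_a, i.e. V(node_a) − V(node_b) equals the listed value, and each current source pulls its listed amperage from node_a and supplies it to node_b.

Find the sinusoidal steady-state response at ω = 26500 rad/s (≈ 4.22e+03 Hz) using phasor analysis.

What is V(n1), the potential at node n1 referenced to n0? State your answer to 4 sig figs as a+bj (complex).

25.47-14.78j V

Element admittances at ω=26500 rad/s:
  Y(R1) = 0.1124+0.000j S between n0,n4
  Y(L1) = 0.000-0.03253j S between n0,n1
  Y(L2) = 0.000-0.0004920j S between n2,n3
  Y(R2) = 0.02653+0.000j S between n0,n1
  Y(R3) = 0.0009174+0.000j S between n1,n2
  Y(R4) = 0.001456+0.000j S between n1,n0
  Y(R5) = 0.009091+0.000j S between n3,n4
  I1: injects 0.0533 A into n0 (from n4)
  I2: injects 0.0352 A into n3 (from n0)
  Y(L3) = 0.000-0.0007928j S between n4,n2
  I3: injects 0.5 A into n4 (from n0)
  Y(R6) = 0.008772+0.000j S between n1,n4
  Y(R7) = 0.01404+0.000j S between n2,n0
  Y(R8) = 0.2703+0.000j S between n0,n4
  Y(L4) = 0.000-0.04574j S between n0,n2
  I4: injects 0.00204 A into n1 (from n3)
  Y(C1) = 0.000+0.3100j S between n1,n0
  Y(C2) = 0.000+0.5671j S between n3,n0
  Y(R9) = 0.02469+0.000j S between n0,n2
  V1: constraint V(n2)−V(n4) = 16.3
  V2: constraint V(n1)−V(n4) = 35.5
Assemble and solve the 6×6 MNA system:
  V(n1)=25.47-14.78j  V(n2)=6.271-14.78j  V(n3)=-0.2444+0.1113j  V(n4)=-10.03-14.78j
  i(V1)=0.4583+0.8757j  i(V2)=-5.143-6.655j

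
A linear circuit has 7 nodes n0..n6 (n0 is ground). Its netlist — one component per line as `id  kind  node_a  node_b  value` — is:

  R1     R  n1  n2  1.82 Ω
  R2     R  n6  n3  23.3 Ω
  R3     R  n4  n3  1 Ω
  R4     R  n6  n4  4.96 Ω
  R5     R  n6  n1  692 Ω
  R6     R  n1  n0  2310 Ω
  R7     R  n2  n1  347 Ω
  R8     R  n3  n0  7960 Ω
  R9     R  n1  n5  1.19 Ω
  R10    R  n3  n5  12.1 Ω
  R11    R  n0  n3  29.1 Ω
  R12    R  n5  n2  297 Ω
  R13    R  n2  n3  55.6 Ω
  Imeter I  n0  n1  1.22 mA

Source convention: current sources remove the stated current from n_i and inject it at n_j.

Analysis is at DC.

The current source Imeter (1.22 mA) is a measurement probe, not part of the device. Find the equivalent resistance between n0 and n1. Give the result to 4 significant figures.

R_eq = 38.95 Ω

MNA unknowns: 6 node voltages V₁..V_6
R1: Y=0.5495 on G[1,2]
R2: Y=0.04292 on G[6,3]
R3: Y=1.000 on G[4,3]
R4: Y=0.2016 on G[6,4]
R5: Y=0.001445 on G[6,1]
R6: Y=0.0004329 on G[1,0]
R7: Y=0.002882 on G[2,1]
R8: Y=0.0001256 on G[3,0]
R9: Y=0.8403 on G[1,5]
R10: Y=0.08264 on G[3,5]
R11: Y=0.03436 on G[0,3]
R12: Y=0.003367 on G[5,2]
R13: Y=0.01799 on G[2,3]
Imeter: z[0]−=0.00122, z[1]+=0.00122
solve → V1=0.04752, V2=0.04712, V3=0.03478, V4=0.03479, V5=0.04638, V6=0.03486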